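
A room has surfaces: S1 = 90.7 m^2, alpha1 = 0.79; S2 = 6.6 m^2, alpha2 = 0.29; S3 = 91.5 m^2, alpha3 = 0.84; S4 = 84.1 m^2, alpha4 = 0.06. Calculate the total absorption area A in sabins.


Given surfaces:
  Surface 1: 90.7 * 0.79 = 71.653
  Surface 2: 6.6 * 0.29 = 1.914
  Surface 3: 91.5 * 0.84 = 76.86
  Surface 4: 84.1 * 0.06 = 5.046
Formula: A = sum(Si * alpha_i)
A = 71.653 + 1.914 + 76.86 + 5.046
A = 155.47

155.47 sabins


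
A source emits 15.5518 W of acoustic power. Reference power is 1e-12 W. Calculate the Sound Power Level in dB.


Given values:
  W = 15.5518 W
  W_ref = 1e-12 W
Formula: SWL = 10 * log10(W / W_ref)
Compute ratio: W / W_ref = 15551800000000
Compute log10: log10(15551800000000) = 13.191781
Multiply: SWL = 10 * 13.191781 = 131.92

131.92 dB


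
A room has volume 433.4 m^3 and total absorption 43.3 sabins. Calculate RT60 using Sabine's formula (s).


Given values:
  V = 433.4 m^3
  A = 43.3 sabins
Formula: RT60 = 0.161 * V / A
Numerator: 0.161 * 433.4 = 69.7774
RT60 = 69.7774 / 43.3 = 1.611

1.611 s


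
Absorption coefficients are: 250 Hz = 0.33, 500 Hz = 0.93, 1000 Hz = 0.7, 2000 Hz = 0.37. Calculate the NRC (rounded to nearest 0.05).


Given values:
  a_250 = 0.33, a_500 = 0.93
  a_1000 = 0.7, a_2000 = 0.37
Formula: NRC = (a250 + a500 + a1000 + a2000) / 4
Sum = 0.33 + 0.93 + 0.7 + 0.37 = 2.33
NRC = 2.33 / 4 = 0.5825
Rounded to nearest 0.05: 0.6

0.6


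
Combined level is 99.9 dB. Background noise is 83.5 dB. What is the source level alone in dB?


Given values:
  L_total = 99.9 dB, L_bg = 83.5 dB
Formula: L_source = 10 * log10(10^(L_total/10) - 10^(L_bg/10))
Convert to linear:
  10^(99.9/10) = 9772372209.5581
  10^(83.5/10) = 223872113.8568
Difference: 9772372209.5581 - 223872113.8568 = 9548500095.7013
L_source = 10 * log10(9548500095.7013) = 99.8

99.8 dB


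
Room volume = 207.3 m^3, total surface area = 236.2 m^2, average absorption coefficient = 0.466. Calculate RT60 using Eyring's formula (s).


Given values:
  V = 207.3 m^3, S = 236.2 m^2, alpha = 0.466
Formula: RT60 = 0.161 * V / (-S * ln(1 - alpha))
Compute ln(1 - 0.466) = ln(0.534) = -0.627359
Denominator: -236.2 * -0.627359 = 148.1822
Numerator: 0.161 * 207.3 = 33.3753
RT60 = 33.3753 / 148.1822 = 0.225

0.225 s


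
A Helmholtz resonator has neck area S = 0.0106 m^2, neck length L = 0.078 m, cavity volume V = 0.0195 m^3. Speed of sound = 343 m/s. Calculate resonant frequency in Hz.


Given values:
  S = 0.0106 m^2, L = 0.078 m, V = 0.0195 m^3, c = 343 m/s
Formula: f = (c / (2*pi)) * sqrt(S / (V * L))
Compute V * L = 0.0195 * 0.078 = 0.001521
Compute S / (V * L) = 0.0106 / 0.001521 = 6.9691
Compute sqrt(6.9691) = 2.639905
Compute c / (2*pi) = 343 / 6.283185 = 54.590148
f = 54.590148 * 2.639905 = 144.11

144.11 Hz


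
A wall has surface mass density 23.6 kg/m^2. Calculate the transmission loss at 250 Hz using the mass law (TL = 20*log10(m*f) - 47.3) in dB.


Given values:
  m = 23.6 kg/m^2, f = 250 Hz
Formula: TL = 20 * log10(m * f) - 47.3
Compute m * f = 23.6 * 250 = 5900.0
Compute log10(5900.0) = 3.770852
Compute 20 * 3.770852 = 75.417
TL = 75.417 - 47.3 = 28.12

28.12 dB


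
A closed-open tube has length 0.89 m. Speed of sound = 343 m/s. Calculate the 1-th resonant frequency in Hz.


Given values:
  Tube type: closed-open, L = 0.89 m, c = 343 m/s, n = 1
Formula: f_n = (2n - 1) * c / (4 * L)
Compute 2n - 1 = 2*1 - 1 = 1
Compute 4 * L = 4 * 0.89 = 3.56
f = 1 * 343 / 3.56
f = 96.35

96.35 Hz


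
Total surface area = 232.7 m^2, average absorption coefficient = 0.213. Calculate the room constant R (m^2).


Given values:
  S = 232.7 m^2, alpha = 0.213
Formula: R = S * alpha / (1 - alpha)
Numerator: 232.7 * 0.213 = 49.5651
Denominator: 1 - 0.213 = 0.787
R = 49.5651 / 0.787 = 62.98

62.98 m^2


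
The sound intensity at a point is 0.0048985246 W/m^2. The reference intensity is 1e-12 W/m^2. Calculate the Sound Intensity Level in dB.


Given values:
  I = 0.0048985246 W/m^2
  I_ref = 1e-12 W/m^2
Formula: SIL = 10 * log10(I / I_ref)
Compute ratio: I / I_ref = 4898524600
Compute log10: log10(4898524600) = 9.690065
Multiply: SIL = 10 * 9.690065 = 96.9

96.9 dB


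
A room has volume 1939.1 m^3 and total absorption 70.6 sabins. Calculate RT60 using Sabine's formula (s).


Given values:
  V = 1939.1 m^3
  A = 70.6 sabins
Formula: RT60 = 0.161 * V / A
Numerator: 0.161 * 1939.1 = 312.1951
RT60 = 312.1951 / 70.6 = 4.422

4.422 s


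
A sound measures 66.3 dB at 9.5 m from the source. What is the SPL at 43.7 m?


Given values:
  SPL1 = 66.3 dB, r1 = 9.5 m, r2 = 43.7 m
Formula: SPL2 = SPL1 - 20 * log10(r2 / r1)
Compute ratio: r2 / r1 = 43.7 / 9.5 = 4.6
Compute log10: log10(4.6) = 0.662758
Compute drop: 20 * 0.662758 = 13.2552
SPL2 = 66.3 - 13.2552 = 53.04

53.04 dB


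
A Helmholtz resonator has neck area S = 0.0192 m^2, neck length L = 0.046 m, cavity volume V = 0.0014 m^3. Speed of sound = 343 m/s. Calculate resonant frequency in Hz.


Given values:
  S = 0.0192 m^2, L = 0.046 m, V = 0.0014 m^3, c = 343 m/s
Formula: f = (c / (2*pi)) * sqrt(S / (V * L))
Compute V * L = 0.0014 * 0.046 = 6.44e-05
Compute S / (V * L) = 0.0192 / 6.44e-05 = 298.1366
Compute sqrt(298.1366) = 17.266633
Compute c / (2*pi) = 343 / 6.283185 = 54.590148
f = 54.590148 * 17.266633 = 942.59

942.59 Hz


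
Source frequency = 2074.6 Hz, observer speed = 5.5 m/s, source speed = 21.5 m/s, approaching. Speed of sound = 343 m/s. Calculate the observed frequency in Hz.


Given values:
  f_s = 2074.6 Hz, v_o = 5.5 m/s, v_s = 21.5 m/s
  Direction: approaching
Formula: f_o = f_s * (c + v_o) / (c - v_s)
Numerator: c + v_o = 343 + 5.5 = 348.5
Denominator: c - v_s = 343 - 21.5 = 321.5
f_o = 2074.6 * 348.5 / 321.5 = 2248.83

2248.83 Hz


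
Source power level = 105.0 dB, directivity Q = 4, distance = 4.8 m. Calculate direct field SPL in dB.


Given values:
  Lw = 105.0 dB, Q = 4, r = 4.8 m
Formula: SPL = Lw + 10 * log10(Q / (4 * pi * r^2))
Compute 4 * pi * r^2 = 4 * pi * 4.8^2 = 289.5292
Compute Q / denom = 4 / 289.5292 = 0.01381553
Compute 10 * log10(0.01381553) = -18.5963
SPL = 105.0 + (-18.5963) = 86.4

86.4 dB


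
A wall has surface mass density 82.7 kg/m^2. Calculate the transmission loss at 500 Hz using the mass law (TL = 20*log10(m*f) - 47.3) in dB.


Given values:
  m = 82.7 kg/m^2, f = 500 Hz
Formula: TL = 20 * log10(m * f) - 47.3
Compute m * f = 82.7 * 500 = 41350.0
Compute log10(41350.0) = 4.616476
Compute 20 * 4.616476 = 92.3295
TL = 92.3295 - 47.3 = 45.03

45.03 dB


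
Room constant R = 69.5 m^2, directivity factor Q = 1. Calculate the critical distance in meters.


Given values:
  R = 69.5 m^2, Q = 1
Formula: d_c = 0.141 * sqrt(Q * R)
Compute Q * R = 1 * 69.5 = 69.5
Compute sqrt(69.5) = 8.3367
d_c = 0.141 * 8.3367 = 1.175

1.175 m


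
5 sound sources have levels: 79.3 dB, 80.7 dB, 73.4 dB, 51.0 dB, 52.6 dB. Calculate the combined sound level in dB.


Formula: L_total = 10 * log10( sum(10^(Li/10)) )
  Source 1: 10^(79.3/10) = 85113803.8202
  Source 2: 10^(80.7/10) = 117489755.494
  Source 3: 10^(73.4/10) = 21877616.2395
  Source 4: 10^(51.0/10) = 125892.5412
  Source 5: 10^(52.6/10) = 181970.0859
Sum of linear values = 224789038.1808
L_total = 10 * log10(224789038.1808) = 83.52

83.52 dB


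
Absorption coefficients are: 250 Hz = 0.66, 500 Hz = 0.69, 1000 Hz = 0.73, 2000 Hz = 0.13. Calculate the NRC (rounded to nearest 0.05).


Given values:
  a_250 = 0.66, a_500 = 0.69
  a_1000 = 0.73, a_2000 = 0.13
Formula: NRC = (a250 + a500 + a1000 + a2000) / 4
Sum = 0.66 + 0.69 + 0.73 + 0.13 = 2.21
NRC = 2.21 / 4 = 0.5525
Rounded to nearest 0.05: 0.55

0.55


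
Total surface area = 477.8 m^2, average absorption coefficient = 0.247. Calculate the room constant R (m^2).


Given values:
  S = 477.8 m^2, alpha = 0.247
Formula: R = S * alpha / (1 - alpha)
Numerator: 477.8 * 0.247 = 118.0166
Denominator: 1 - 0.247 = 0.753
R = 118.0166 / 0.753 = 156.73

156.73 m^2


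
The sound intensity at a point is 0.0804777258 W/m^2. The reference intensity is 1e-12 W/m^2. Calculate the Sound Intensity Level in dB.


Given values:
  I = 0.0804777258 W/m^2
  I_ref = 1e-12 W/m^2
Formula: SIL = 10 * log10(I / I_ref)
Compute ratio: I / I_ref = 80477725800
Compute log10: log10(80477725800) = 10.905676
Multiply: SIL = 10 * 10.905676 = 109.06

109.06 dB


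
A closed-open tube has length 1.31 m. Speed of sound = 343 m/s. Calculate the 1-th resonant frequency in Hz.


Given values:
  Tube type: closed-open, L = 1.31 m, c = 343 m/s, n = 1
Formula: f_n = (2n - 1) * c / (4 * L)
Compute 2n - 1 = 2*1 - 1 = 1
Compute 4 * L = 4 * 1.31 = 5.24
f = 1 * 343 / 5.24
f = 65.46

65.46 Hz


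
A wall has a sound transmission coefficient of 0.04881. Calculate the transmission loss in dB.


Given values:
  tau = 0.04881
Formula: TL = 10 * log10(1 / tau)
Compute 1 / tau = 1 / 0.04881 = 20.4876
Compute log10(20.4876) = 1.311491
TL = 10 * 1.311491 = 13.11

13.11 dB


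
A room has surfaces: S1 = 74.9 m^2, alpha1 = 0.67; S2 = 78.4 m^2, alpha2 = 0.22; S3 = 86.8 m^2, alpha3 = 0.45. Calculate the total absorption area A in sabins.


Given surfaces:
  Surface 1: 74.9 * 0.67 = 50.183
  Surface 2: 78.4 * 0.22 = 17.248
  Surface 3: 86.8 * 0.45 = 39.06
Formula: A = sum(Si * alpha_i)
A = 50.183 + 17.248 + 39.06
A = 106.49

106.49 sabins


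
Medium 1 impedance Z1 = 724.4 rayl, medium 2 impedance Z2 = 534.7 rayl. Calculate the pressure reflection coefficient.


Given values:
  Z1 = 724.4 rayl, Z2 = 534.7 rayl
Formula: R = (Z2 - Z1) / (Z2 + Z1)
Numerator: Z2 - Z1 = 534.7 - 724.4 = -189.7
Denominator: Z2 + Z1 = 534.7 + 724.4 = 1259.1
R = -189.7 / 1259.1 = -0.1507

-0.1507


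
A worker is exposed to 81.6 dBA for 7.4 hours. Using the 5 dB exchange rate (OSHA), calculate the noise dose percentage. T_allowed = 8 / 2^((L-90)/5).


Given values:
  L = 81.6 dBA, T = 7.4 hours
Formula: T_allowed = 8 / 2^((L - 90) / 5)
Compute exponent: (81.6 - 90) / 5 = -1.68
Compute 2^(-1.68) = 0.312083
T_allowed = 8 / 0.312083 = 25.634206 hours
Dose = (T / T_allowed) * 100
Dose = (7.4 / 25.634206) * 100 = 28.87

28.87 %


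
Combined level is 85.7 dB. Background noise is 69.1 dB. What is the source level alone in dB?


Given values:
  L_total = 85.7 dB, L_bg = 69.1 dB
Formula: L_source = 10 * log10(10^(L_total/10) - 10^(L_bg/10))
Convert to linear:
  10^(85.7/10) = 371535229.0972
  10^(69.1/10) = 8128305.1616
Difference: 371535229.0972 - 8128305.1616 = 363406923.9356
L_source = 10 * log10(363406923.9356) = 85.6

85.6 dB


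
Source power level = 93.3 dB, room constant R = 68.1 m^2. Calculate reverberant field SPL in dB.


Given values:
  Lw = 93.3 dB, R = 68.1 m^2
Formula: SPL = Lw + 10 * log10(4 / R)
Compute 4 / R = 4 / 68.1 = 0.058737
Compute 10 * log10(0.058737) = -12.3109
SPL = 93.3 + (-12.3109) = 80.99

80.99 dB


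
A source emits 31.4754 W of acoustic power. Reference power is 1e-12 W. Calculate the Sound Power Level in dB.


Given values:
  W = 31.4754 W
  W_ref = 1e-12 W
Formula: SWL = 10 * log10(W / W_ref)
Compute ratio: W / W_ref = 31475400000000
Compute log10: log10(31475400000000) = 13.497971
Multiply: SWL = 10 * 13.497971 = 134.98

134.98 dB


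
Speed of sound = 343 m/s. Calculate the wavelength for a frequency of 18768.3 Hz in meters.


Given values:
  c = 343 m/s, f = 18768.3 Hz
Formula: lambda = c / f
lambda = 343 / 18768.3
lambda = 0.0183

0.0183 m


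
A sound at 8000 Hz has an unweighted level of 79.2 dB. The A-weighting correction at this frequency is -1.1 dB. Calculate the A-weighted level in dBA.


Given values:
  SPL = 79.2 dB
  A-weighting at 8000 Hz = -1.1 dB
Formula: L_A = SPL + A_weight
L_A = 79.2 + (-1.1)
L_A = 78.1

78.1 dBA


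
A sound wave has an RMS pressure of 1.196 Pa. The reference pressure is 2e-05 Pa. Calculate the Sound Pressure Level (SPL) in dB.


Given values:
  p = 1.196 Pa
  p_ref = 2e-05 Pa
Formula: SPL = 20 * log10(p / p_ref)
Compute ratio: p / p_ref = 1.196 / 2e-05 = 59800
Compute log10: log10(59800) = 4.776701
Multiply: SPL = 20 * 4.776701 = 95.53

95.53 dB


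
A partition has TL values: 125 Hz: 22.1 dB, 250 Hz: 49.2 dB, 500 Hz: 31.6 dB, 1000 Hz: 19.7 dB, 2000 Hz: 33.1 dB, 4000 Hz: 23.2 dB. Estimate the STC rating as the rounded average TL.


Given TL values at each frequency:
  125 Hz: 22.1 dB
  250 Hz: 49.2 dB
  500 Hz: 31.6 dB
  1000 Hz: 19.7 dB
  2000 Hz: 33.1 dB
  4000 Hz: 23.2 dB
Formula: STC ~ round(average of TL values)
Sum = 22.1 + 49.2 + 31.6 + 19.7 + 33.1 + 23.2 = 178.9
Average = 178.9 / 6 = 29.82
Rounded: 30

30


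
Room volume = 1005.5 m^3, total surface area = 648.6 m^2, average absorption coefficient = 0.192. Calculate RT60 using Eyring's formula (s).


Given values:
  V = 1005.5 m^3, S = 648.6 m^2, alpha = 0.192
Formula: RT60 = 0.161 * V / (-S * ln(1 - alpha))
Compute ln(1 - 0.192) = ln(0.808) = -0.213193
Denominator: -648.6 * -0.213193 = 138.277
Numerator: 0.161 * 1005.5 = 161.8855
RT60 = 161.8855 / 138.277 = 1.171

1.171 s


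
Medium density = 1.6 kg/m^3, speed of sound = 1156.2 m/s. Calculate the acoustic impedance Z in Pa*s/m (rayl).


Given values:
  rho = 1.6 kg/m^3
  c = 1156.2 m/s
Formula: Z = rho * c
Z = 1.6 * 1156.2
Z = 1849.92

1849.92 rayl


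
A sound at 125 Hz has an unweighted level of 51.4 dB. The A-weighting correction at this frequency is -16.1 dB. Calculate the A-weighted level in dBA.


Given values:
  SPL = 51.4 dB
  A-weighting at 125 Hz = -16.1 dB
Formula: L_A = SPL + A_weight
L_A = 51.4 + (-16.1)
L_A = 35.3

35.3 dBA


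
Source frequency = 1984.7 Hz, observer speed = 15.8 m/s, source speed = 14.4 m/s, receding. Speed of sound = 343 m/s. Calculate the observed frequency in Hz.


Given values:
  f_s = 1984.7 Hz, v_o = 15.8 m/s, v_s = 14.4 m/s
  Direction: receding
Formula: f_o = f_s * (c - v_o) / (c + v_s)
Numerator: c - v_o = 343 - 15.8 = 327.2
Denominator: c + v_s = 343 + 14.4 = 357.4
f_o = 1984.7 * 327.2 / 357.4 = 1816.99

1816.99 Hz


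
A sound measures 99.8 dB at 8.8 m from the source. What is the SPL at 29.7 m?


Given values:
  SPL1 = 99.8 dB, r1 = 8.8 m, r2 = 29.7 m
Formula: SPL2 = SPL1 - 20 * log10(r2 / r1)
Compute ratio: r2 / r1 = 29.7 / 8.8 = 3.375
Compute log10: log10(3.375) = 0.528274
Compute drop: 20 * 0.528274 = 10.5655
SPL2 = 99.8 - 10.5655 = 89.23

89.23 dB


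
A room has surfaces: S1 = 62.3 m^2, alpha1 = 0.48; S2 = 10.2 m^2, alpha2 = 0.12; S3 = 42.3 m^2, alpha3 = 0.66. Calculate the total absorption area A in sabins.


Given surfaces:
  Surface 1: 62.3 * 0.48 = 29.904
  Surface 2: 10.2 * 0.12 = 1.224
  Surface 3: 42.3 * 0.66 = 27.918
Formula: A = sum(Si * alpha_i)
A = 29.904 + 1.224 + 27.918
A = 59.05

59.05 sabins


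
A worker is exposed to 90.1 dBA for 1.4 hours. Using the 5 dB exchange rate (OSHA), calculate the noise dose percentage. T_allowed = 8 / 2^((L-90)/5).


Given values:
  L = 90.1 dBA, T = 1.4 hours
Formula: T_allowed = 8 / 2^((L - 90) / 5)
Compute exponent: (90.1 - 90) / 5 = 0.02
Compute 2^(0.02) = 1.013959
T_allowed = 8 / 1.013959 = 7.889865 hours
Dose = (T / T_allowed) * 100
Dose = (1.4 / 7.889865) * 100 = 17.74

17.74 %


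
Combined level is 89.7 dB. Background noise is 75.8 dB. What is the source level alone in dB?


Given values:
  L_total = 89.7 dB, L_bg = 75.8 dB
Formula: L_source = 10 * log10(10^(L_total/10) - 10^(L_bg/10))
Convert to linear:
  10^(89.7/10) = 933254300.797
  10^(75.8/10) = 38018939.6321
Difference: 933254300.797 - 38018939.6321 = 895235361.1649
L_source = 10 * log10(895235361.1649) = 89.52

89.52 dB


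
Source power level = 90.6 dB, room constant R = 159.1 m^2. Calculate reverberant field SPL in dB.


Given values:
  Lw = 90.6 dB, R = 159.1 m^2
Formula: SPL = Lw + 10 * log10(4 / R)
Compute 4 / R = 4 / 159.1 = 0.025141
Compute 10 * log10(0.025141) = -15.9962
SPL = 90.6 + (-15.9962) = 74.6

74.6 dB


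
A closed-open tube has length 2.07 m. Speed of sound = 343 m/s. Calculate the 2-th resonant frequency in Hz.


Given values:
  Tube type: closed-open, L = 2.07 m, c = 343 m/s, n = 2
Formula: f_n = (2n - 1) * c / (4 * L)
Compute 2n - 1 = 2*2 - 1 = 3
Compute 4 * L = 4 * 2.07 = 8.28
f = 3 * 343 / 8.28
f = 124.28

124.28 Hz


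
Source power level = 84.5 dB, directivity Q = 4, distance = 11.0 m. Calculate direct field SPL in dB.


Given values:
  Lw = 84.5 dB, Q = 4, r = 11.0 m
Formula: SPL = Lw + 10 * log10(Q / (4 * pi * r^2))
Compute 4 * pi * r^2 = 4 * pi * 11.0^2 = 1520.5308
Compute Q / denom = 4 / 1520.5308 = 0.00263066
Compute 10 * log10(0.00263066) = -25.7994
SPL = 84.5 + (-25.7994) = 58.7

58.7 dB


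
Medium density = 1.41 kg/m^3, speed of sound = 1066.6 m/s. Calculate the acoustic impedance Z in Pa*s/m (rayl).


Given values:
  rho = 1.41 kg/m^3
  c = 1066.6 m/s
Formula: Z = rho * c
Z = 1.41 * 1066.6
Z = 1503.91

1503.91 rayl


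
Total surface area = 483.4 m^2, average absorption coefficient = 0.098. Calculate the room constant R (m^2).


Given values:
  S = 483.4 m^2, alpha = 0.098
Formula: R = S * alpha / (1 - alpha)
Numerator: 483.4 * 0.098 = 47.3732
Denominator: 1 - 0.098 = 0.902
R = 47.3732 / 0.902 = 52.52

52.52 m^2


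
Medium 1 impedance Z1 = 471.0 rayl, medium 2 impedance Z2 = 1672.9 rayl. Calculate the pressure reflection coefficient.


Given values:
  Z1 = 471.0 rayl, Z2 = 1672.9 rayl
Formula: R = (Z2 - Z1) / (Z2 + Z1)
Numerator: Z2 - Z1 = 1672.9 - 471.0 = 1201.9
Denominator: Z2 + Z1 = 1672.9 + 471.0 = 2143.9
R = 1201.9 / 2143.9 = 0.5606

0.5606


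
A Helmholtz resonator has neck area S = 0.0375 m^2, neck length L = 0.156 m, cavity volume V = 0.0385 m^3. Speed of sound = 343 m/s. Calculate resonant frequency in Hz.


Given values:
  S = 0.0375 m^2, L = 0.156 m, V = 0.0385 m^3, c = 343 m/s
Formula: f = (c / (2*pi)) * sqrt(S / (V * L))
Compute V * L = 0.0385 * 0.156 = 0.006006
Compute S / (V * L) = 0.0375 / 0.006006 = 6.2438
Compute sqrt(6.2438) = 2.49876
Compute c / (2*pi) = 343 / 6.283185 = 54.590148
f = 54.590148 * 2.49876 = 136.41

136.41 Hz


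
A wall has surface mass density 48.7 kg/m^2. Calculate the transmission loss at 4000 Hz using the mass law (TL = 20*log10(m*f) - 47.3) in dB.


Given values:
  m = 48.7 kg/m^2, f = 4000 Hz
Formula: TL = 20 * log10(m * f) - 47.3
Compute m * f = 48.7 * 4000 = 194800.0
Compute log10(194800.0) = 5.289589
Compute 20 * 5.289589 = 105.7918
TL = 105.7918 - 47.3 = 58.49

58.49 dB


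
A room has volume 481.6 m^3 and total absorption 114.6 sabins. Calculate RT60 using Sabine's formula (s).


Given values:
  V = 481.6 m^3
  A = 114.6 sabins
Formula: RT60 = 0.161 * V / A
Numerator: 0.161 * 481.6 = 77.5376
RT60 = 77.5376 / 114.6 = 0.677

0.677 s


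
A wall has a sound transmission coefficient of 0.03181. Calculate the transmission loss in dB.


Given values:
  tau = 0.03181
Formula: TL = 10 * log10(1 / tau)
Compute 1 / tau = 1 / 0.03181 = 31.4367
Compute log10(31.4367) = 1.497437
TL = 10 * 1.497437 = 14.97

14.97 dB


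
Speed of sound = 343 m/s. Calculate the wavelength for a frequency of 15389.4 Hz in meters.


Given values:
  c = 343 m/s, f = 15389.4 Hz
Formula: lambda = c / f
lambda = 343 / 15389.4
lambda = 0.0223

0.0223 m


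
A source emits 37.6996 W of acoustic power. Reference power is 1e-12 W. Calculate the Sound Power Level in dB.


Given values:
  W = 37.6996 W
  W_ref = 1e-12 W
Formula: SWL = 10 * log10(W / W_ref)
Compute ratio: W / W_ref = 37699600000000
Compute log10: log10(37699600000000) = 13.576337
Multiply: SWL = 10 * 13.576337 = 135.76

135.76 dB


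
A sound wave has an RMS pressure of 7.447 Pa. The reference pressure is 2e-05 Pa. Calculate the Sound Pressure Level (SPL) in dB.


Given values:
  p = 7.447 Pa
  p_ref = 2e-05 Pa
Formula: SPL = 20 * log10(p / p_ref)
Compute ratio: p / p_ref = 7.447 / 2e-05 = 372350
Compute log10: log10(372350) = 5.570951
Multiply: SPL = 20 * 5.570951 = 111.42

111.42 dB


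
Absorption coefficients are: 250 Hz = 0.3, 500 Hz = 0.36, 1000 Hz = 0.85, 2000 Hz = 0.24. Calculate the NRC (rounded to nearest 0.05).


Given values:
  a_250 = 0.3, a_500 = 0.36
  a_1000 = 0.85, a_2000 = 0.24
Formula: NRC = (a250 + a500 + a1000 + a2000) / 4
Sum = 0.3 + 0.36 + 0.85 + 0.24 = 1.75
NRC = 1.75 / 4 = 0.4375
Rounded to nearest 0.05: 0.45

0.45


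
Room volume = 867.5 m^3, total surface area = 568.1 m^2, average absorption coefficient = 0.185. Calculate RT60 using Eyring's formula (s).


Given values:
  V = 867.5 m^3, S = 568.1 m^2, alpha = 0.185
Formula: RT60 = 0.161 * V / (-S * ln(1 - alpha))
Compute ln(1 - 0.185) = ln(0.815) = -0.204567
Denominator: -568.1 * -0.204567 = 116.2145
Numerator: 0.161 * 867.5 = 139.6675
RT60 = 139.6675 / 116.2145 = 1.202

1.202 s


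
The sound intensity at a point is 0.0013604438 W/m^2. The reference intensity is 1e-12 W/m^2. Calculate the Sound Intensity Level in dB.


Given values:
  I = 0.0013604438 W/m^2
  I_ref = 1e-12 W/m^2
Formula: SIL = 10 * log10(I / I_ref)
Compute ratio: I / I_ref = 1360443800
Compute log10: log10(1360443800) = 9.133681
Multiply: SIL = 10 * 9.133681 = 91.34

91.34 dB


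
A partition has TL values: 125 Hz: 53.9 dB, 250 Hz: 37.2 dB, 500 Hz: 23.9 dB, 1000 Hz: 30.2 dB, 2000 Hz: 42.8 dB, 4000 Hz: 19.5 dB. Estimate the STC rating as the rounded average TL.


Given TL values at each frequency:
  125 Hz: 53.9 dB
  250 Hz: 37.2 dB
  500 Hz: 23.9 dB
  1000 Hz: 30.2 dB
  2000 Hz: 42.8 dB
  4000 Hz: 19.5 dB
Formula: STC ~ round(average of TL values)
Sum = 53.9 + 37.2 + 23.9 + 30.2 + 42.8 + 19.5 = 207.5
Average = 207.5 / 6 = 34.58
Rounded: 35

35


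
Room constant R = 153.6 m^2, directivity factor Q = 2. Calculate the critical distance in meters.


Given values:
  R = 153.6 m^2, Q = 2
Formula: d_c = 0.141 * sqrt(Q * R)
Compute Q * R = 2 * 153.6 = 307.2
Compute sqrt(307.2) = 17.5271
d_c = 0.141 * 17.5271 = 2.471

2.471 m


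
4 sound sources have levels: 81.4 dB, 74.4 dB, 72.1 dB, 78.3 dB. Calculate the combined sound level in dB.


Formula: L_total = 10 * log10( sum(10^(Li/10)) )
  Source 1: 10^(81.4/10) = 138038426.4603
  Source 2: 10^(74.4/10) = 27542287.0334
  Source 3: 10^(72.1/10) = 16218100.9736
  Source 4: 10^(78.3/10) = 67608297.5392
Sum of linear values = 249407112.0065
L_total = 10 * log10(249407112.0065) = 83.97

83.97 dB


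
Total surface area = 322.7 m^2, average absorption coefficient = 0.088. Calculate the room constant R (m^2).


Given values:
  S = 322.7 m^2, alpha = 0.088
Formula: R = S * alpha / (1 - alpha)
Numerator: 322.7 * 0.088 = 28.3976
Denominator: 1 - 0.088 = 0.912
R = 28.3976 / 0.912 = 31.14

31.14 m^2


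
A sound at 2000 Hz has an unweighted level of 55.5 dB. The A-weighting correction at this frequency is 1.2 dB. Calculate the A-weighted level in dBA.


Given values:
  SPL = 55.5 dB
  A-weighting at 2000 Hz = 1.2 dB
Formula: L_A = SPL + A_weight
L_A = 55.5 + (1.2)
L_A = 56.7

56.7 dBA


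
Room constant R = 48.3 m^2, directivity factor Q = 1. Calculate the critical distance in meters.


Given values:
  R = 48.3 m^2, Q = 1
Formula: d_c = 0.141 * sqrt(Q * R)
Compute Q * R = 1 * 48.3 = 48.3
Compute sqrt(48.3) = 6.9498
d_c = 0.141 * 6.9498 = 0.98

0.98 m


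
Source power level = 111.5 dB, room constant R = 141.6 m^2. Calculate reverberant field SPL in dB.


Given values:
  Lw = 111.5 dB, R = 141.6 m^2
Formula: SPL = Lw + 10 * log10(4 / R)
Compute 4 / R = 4 / 141.6 = 0.028249
Compute 10 * log10(0.028249) = -15.49
SPL = 111.5 + (-15.49) = 96.01

96.01 dB


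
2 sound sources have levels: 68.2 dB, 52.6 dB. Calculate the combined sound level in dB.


Formula: L_total = 10 * log10( sum(10^(Li/10)) )
  Source 1: 10^(68.2/10) = 6606934.4801
  Source 2: 10^(52.6/10) = 181970.0859
Sum of linear values = 6788904.566
L_total = 10 * log10(6788904.566) = 68.32

68.32 dB


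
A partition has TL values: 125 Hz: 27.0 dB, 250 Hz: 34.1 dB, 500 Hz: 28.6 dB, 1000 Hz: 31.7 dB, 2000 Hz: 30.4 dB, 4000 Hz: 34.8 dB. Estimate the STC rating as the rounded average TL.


Given TL values at each frequency:
  125 Hz: 27.0 dB
  250 Hz: 34.1 dB
  500 Hz: 28.6 dB
  1000 Hz: 31.7 dB
  2000 Hz: 30.4 dB
  4000 Hz: 34.8 dB
Formula: STC ~ round(average of TL values)
Sum = 27.0 + 34.1 + 28.6 + 31.7 + 30.4 + 34.8 = 186.6
Average = 186.6 / 6 = 31.1
Rounded: 31

31


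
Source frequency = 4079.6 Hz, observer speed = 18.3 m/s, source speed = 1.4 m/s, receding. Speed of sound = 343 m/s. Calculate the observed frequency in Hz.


Given values:
  f_s = 4079.6 Hz, v_o = 18.3 m/s, v_s = 1.4 m/s
  Direction: receding
Formula: f_o = f_s * (c - v_o) / (c + v_s)
Numerator: c - v_o = 343 - 18.3 = 324.7
Denominator: c + v_s = 343 + 1.4 = 344.4
f_o = 4079.6 * 324.7 / 344.4 = 3846.24

3846.24 Hz


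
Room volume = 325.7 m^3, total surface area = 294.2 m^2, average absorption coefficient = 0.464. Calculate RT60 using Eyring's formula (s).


Given values:
  V = 325.7 m^3, S = 294.2 m^2, alpha = 0.464
Formula: RT60 = 0.161 * V / (-S * ln(1 - alpha))
Compute ln(1 - 0.464) = ln(0.536) = -0.623621
Denominator: -294.2 * -0.623621 = 183.4693
Numerator: 0.161 * 325.7 = 52.4377
RT60 = 52.4377 / 183.4693 = 0.286

0.286 s


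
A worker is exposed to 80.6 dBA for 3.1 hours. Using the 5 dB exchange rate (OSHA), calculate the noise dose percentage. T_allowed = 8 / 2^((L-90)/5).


Given values:
  L = 80.6 dBA, T = 3.1 hours
Formula: T_allowed = 8 / 2^((L - 90) / 5)
Compute exponent: (80.6 - 90) / 5 = -1.88
Compute 2^(-1.88) = 0.271684
T_allowed = 8 / 0.271684 = 29.445974 hours
Dose = (T / T_allowed) * 100
Dose = (3.1 / 29.445974) * 100 = 10.53

10.53 %


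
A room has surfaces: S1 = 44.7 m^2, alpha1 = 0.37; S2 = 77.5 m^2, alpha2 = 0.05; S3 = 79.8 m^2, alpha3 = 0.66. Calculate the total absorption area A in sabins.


Given surfaces:
  Surface 1: 44.7 * 0.37 = 16.539
  Surface 2: 77.5 * 0.05 = 3.875
  Surface 3: 79.8 * 0.66 = 52.668
Formula: A = sum(Si * alpha_i)
A = 16.539 + 3.875 + 52.668
A = 73.08

73.08 sabins


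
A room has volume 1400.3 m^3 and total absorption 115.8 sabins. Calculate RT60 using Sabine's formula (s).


Given values:
  V = 1400.3 m^3
  A = 115.8 sabins
Formula: RT60 = 0.161 * V / A
Numerator: 0.161 * 1400.3 = 225.4483
RT60 = 225.4483 / 115.8 = 1.947

1.947 s


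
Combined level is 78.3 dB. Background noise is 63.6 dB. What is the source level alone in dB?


Given values:
  L_total = 78.3 dB, L_bg = 63.6 dB
Formula: L_source = 10 * log10(10^(L_total/10) - 10^(L_bg/10))
Convert to linear:
  10^(78.3/10) = 67608297.5392
  10^(63.6/10) = 2290867.6528
Difference: 67608297.5392 - 2290867.6528 = 65317429.8864
L_source = 10 * log10(65317429.8864) = 78.15

78.15 dB


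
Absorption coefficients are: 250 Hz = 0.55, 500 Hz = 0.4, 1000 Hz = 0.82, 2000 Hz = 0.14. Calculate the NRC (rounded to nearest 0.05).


Given values:
  a_250 = 0.55, a_500 = 0.4
  a_1000 = 0.82, a_2000 = 0.14
Formula: NRC = (a250 + a500 + a1000 + a2000) / 4
Sum = 0.55 + 0.4 + 0.82 + 0.14 = 1.91
NRC = 1.91 / 4 = 0.4775
Rounded to nearest 0.05: 0.5

0.5


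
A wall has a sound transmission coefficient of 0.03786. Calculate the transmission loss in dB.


Given values:
  tau = 0.03786
Formula: TL = 10 * log10(1 / tau)
Compute 1 / tau = 1 / 0.03786 = 26.4131
Compute log10(26.4131) = 1.421819
TL = 10 * 1.421819 = 14.22

14.22 dB


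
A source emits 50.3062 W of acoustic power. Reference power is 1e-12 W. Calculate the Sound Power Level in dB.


Given values:
  W = 50.3062 W
  W_ref = 1e-12 W
Formula: SWL = 10 * log10(W / W_ref)
Compute ratio: W / W_ref = 50306200000000
Compute log10: log10(50306200000000) = 13.701622
Multiply: SWL = 10 * 13.701622 = 137.02

137.02 dB


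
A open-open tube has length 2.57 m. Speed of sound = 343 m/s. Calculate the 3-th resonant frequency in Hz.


Given values:
  Tube type: open-open, L = 2.57 m, c = 343 m/s, n = 3
Formula: f_n = n * c / (2 * L)
Compute 2 * L = 2 * 2.57 = 5.14
f = 3 * 343 / 5.14
f = 200.19

200.19 Hz


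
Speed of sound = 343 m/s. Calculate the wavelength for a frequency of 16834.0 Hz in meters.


Given values:
  c = 343 m/s, f = 16834.0 Hz
Formula: lambda = c / f
lambda = 343 / 16834.0
lambda = 0.0204

0.0204 m


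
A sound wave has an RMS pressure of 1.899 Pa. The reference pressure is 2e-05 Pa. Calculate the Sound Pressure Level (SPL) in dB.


Given values:
  p = 1.899 Pa
  p_ref = 2e-05 Pa
Formula: SPL = 20 * log10(p / p_ref)
Compute ratio: p / p_ref = 1.899 / 2e-05 = 94950
Compute log10: log10(94950) = 4.977495
Multiply: SPL = 20 * 4.977495 = 99.55

99.55 dB


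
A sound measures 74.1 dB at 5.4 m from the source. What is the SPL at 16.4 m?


Given values:
  SPL1 = 74.1 dB, r1 = 5.4 m, r2 = 16.4 m
Formula: SPL2 = SPL1 - 20 * log10(r2 / r1)
Compute ratio: r2 / r1 = 16.4 / 5.4 = 3.037
Compute log10: log10(3.037) = 0.482445
Compute drop: 20 * 0.482445 = 9.6489
SPL2 = 74.1 - 9.6489 = 64.45

64.45 dB


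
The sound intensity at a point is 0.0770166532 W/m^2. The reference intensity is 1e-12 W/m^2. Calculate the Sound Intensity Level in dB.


Given values:
  I = 0.0770166532 W/m^2
  I_ref = 1e-12 W/m^2
Formula: SIL = 10 * log10(I / I_ref)
Compute ratio: I / I_ref = 77016653200
Compute log10: log10(77016653200) = 10.886585
Multiply: SIL = 10 * 10.886585 = 108.87

108.87 dB


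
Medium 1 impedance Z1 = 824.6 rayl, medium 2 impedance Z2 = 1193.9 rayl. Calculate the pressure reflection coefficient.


Given values:
  Z1 = 824.6 rayl, Z2 = 1193.9 rayl
Formula: R = (Z2 - Z1) / (Z2 + Z1)
Numerator: Z2 - Z1 = 1193.9 - 824.6 = 369.3
Denominator: Z2 + Z1 = 1193.9 + 824.6 = 2018.5
R = 369.3 / 2018.5 = 0.183

0.183


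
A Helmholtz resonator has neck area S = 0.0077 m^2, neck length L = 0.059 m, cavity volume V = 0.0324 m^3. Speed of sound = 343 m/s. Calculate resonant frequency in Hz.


Given values:
  S = 0.0077 m^2, L = 0.059 m, V = 0.0324 m^3, c = 343 m/s
Formula: f = (c / (2*pi)) * sqrt(S / (V * L))
Compute V * L = 0.0324 * 0.059 = 0.0019116
Compute S / (V * L) = 0.0077 / 0.0019116 = 4.028
Compute sqrt(4.028) = 2.006988
Compute c / (2*pi) = 343 / 6.283185 = 54.590148
f = 54.590148 * 2.006988 = 109.56

109.56 Hz


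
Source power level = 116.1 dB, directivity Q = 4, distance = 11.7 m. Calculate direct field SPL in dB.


Given values:
  Lw = 116.1 dB, Q = 4, r = 11.7 m
Formula: SPL = Lw + 10 * log10(Q / (4 * pi * r^2))
Compute 4 * pi * r^2 = 4 * pi * 11.7^2 = 1720.2105
Compute Q / denom = 4 / 1720.2105 = 0.0023253
Compute 10 * log10(0.0023253) = -26.3352
SPL = 116.1 + (-26.3352) = 89.76

89.76 dB


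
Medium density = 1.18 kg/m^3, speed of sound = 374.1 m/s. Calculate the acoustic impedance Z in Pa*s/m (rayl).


Given values:
  rho = 1.18 kg/m^3
  c = 374.1 m/s
Formula: Z = rho * c
Z = 1.18 * 374.1
Z = 441.44

441.44 rayl


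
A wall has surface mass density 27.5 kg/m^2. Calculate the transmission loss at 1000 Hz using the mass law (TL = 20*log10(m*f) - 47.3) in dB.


Given values:
  m = 27.5 kg/m^2, f = 1000 Hz
Formula: TL = 20 * log10(m * f) - 47.3
Compute m * f = 27.5 * 1000 = 27500.0
Compute log10(27500.0) = 4.439333
Compute 20 * 4.439333 = 88.7867
TL = 88.7867 - 47.3 = 41.49

41.49 dB


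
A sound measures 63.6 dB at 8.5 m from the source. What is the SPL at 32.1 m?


Given values:
  SPL1 = 63.6 dB, r1 = 8.5 m, r2 = 32.1 m
Formula: SPL2 = SPL1 - 20 * log10(r2 / r1)
Compute ratio: r2 / r1 = 32.1 / 8.5 = 3.7765
Compute log10: log10(3.7765) = 0.577089
Compute drop: 20 * 0.577089 = 11.5418
SPL2 = 63.6 - 11.5418 = 52.06

52.06 dB


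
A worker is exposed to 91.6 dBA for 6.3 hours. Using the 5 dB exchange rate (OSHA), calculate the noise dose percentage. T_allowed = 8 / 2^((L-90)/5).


Given values:
  L = 91.6 dBA, T = 6.3 hours
Formula: T_allowed = 8 / 2^((L - 90) / 5)
Compute exponent: (91.6 - 90) / 5 = 0.32
Compute 2^(0.32) = 1.248331
T_allowed = 8 / 1.248331 = 6.408557 hours
Dose = (T / T_allowed) * 100
Dose = (6.3 / 6.408557) * 100 = 98.31

98.31 %


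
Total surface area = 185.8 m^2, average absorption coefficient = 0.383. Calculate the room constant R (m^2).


Given values:
  S = 185.8 m^2, alpha = 0.383
Formula: R = S * alpha / (1 - alpha)
Numerator: 185.8 * 0.383 = 71.1614
Denominator: 1 - 0.383 = 0.617
R = 71.1614 / 0.617 = 115.33

115.33 m^2


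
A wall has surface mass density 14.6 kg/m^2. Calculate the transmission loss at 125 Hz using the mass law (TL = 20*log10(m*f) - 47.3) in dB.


Given values:
  m = 14.6 kg/m^2, f = 125 Hz
Formula: TL = 20 * log10(m * f) - 47.3
Compute m * f = 14.6 * 125 = 1825.0
Compute log10(1825.0) = 3.261263
Compute 20 * 3.261263 = 65.2253
TL = 65.2253 - 47.3 = 17.93

17.93 dB


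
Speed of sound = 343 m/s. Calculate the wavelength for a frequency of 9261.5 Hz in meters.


Given values:
  c = 343 m/s, f = 9261.5 Hz
Formula: lambda = c / f
lambda = 343 / 9261.5
lambda = 0.037

0.037 m


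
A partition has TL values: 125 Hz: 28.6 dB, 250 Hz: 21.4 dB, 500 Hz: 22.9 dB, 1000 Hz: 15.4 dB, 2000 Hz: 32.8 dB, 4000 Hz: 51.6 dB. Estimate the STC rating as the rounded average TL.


Given TL values at each frequency:
  125 Hz: 28.6 dB
  250 Hz: 21.4 dB
  500 Hz: 22.9 dB
  1000 Hz: 15.4 dB
  2000 Hz: 32.8 dB
  4000 Hz: 51.6 dB
Formula: STC ~ round(average of TL values)
Sum = 28.6 + 21.4 + 22.9 + 15.4 + 32.8 + 51.6 = 172.7
Average = 172.7 / 6 = 28.78
Rounded: 29

29


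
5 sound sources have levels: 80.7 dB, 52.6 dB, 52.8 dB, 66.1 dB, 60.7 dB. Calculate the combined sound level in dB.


Formula: L_total = 10 * log10( sum(10^(Li/10)) )
  Source 1: 10^(80.7/10) = 117489755.494
  Source 2: 10^(52.6/10) = 181970.0859
  Source 3: 10^(52.8/10) = 190546.0718
  Source 4: 10^(66.1/10) = 4073802.778
  Source 5: 10^(60.7/10) = 1174897.5549
Sum of linear values = 123110971.9846
L_total = 10 * log10(123110971.9846) = 80.9

80.9 dB


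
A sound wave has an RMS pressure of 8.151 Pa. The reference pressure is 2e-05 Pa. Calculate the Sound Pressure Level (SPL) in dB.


Given values:
  p = 8.151 Pa
  p_ref = 2e-05 Pa
Formula: SPL = 20 * log10(p / p_ref)
Compute ratio: p / p_ref = 8.151 / 2e-05 = 407550
Compute log10: log10(407550) = 5.610181
Multiply: SPL = 20 * 5.610181 = 112.2

112.2 dB


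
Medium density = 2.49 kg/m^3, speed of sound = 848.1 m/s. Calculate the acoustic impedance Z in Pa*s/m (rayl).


Given values:
  rho = 2.49 kg/m^3
  c = 848.1 m/s
Formula: Z = rho * c
Z = 2.49 * 848.1
Z = 2111.77

2111.77 rayl


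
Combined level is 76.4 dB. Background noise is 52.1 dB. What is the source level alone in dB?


Given values:
  L_total = 76.4 dB, L_bg = 52.1 dB
Formula: L_source = 10 * log10(10^(L_total/10) - 10^(L_bg/10))
Convert to linear:
  10^(76.4/10) = 43651583.224
  10^(52.1/10) = 162181.0097
Difference: 43651583.224 - 162181.0097 = 43489402.2143
L_source = 10 * log10(43489402.2143) = 76.38

76.38 dB


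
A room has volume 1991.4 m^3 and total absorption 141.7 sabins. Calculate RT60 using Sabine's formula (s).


Given values:
  V = 1991.4 m^3
  A = 141.7 sabins
Formula: RT60 = 0.161 * V / A
Numerator: 0.161 * 1991.4 = 320.6154
RT60 = 320.6154 / 141.7 = 2.263

2.263 s


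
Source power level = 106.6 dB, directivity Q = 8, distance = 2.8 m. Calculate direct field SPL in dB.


Given values:
  Lw = 106.6 dB, Q = 8, r = 2.8 m
Formula: SPL = Lw + 10 * log10(Q / (4 * pi * r^2))
Compute 4 * pi * r^2 = 4 * pi * 2.8^2 = 98.5203
Compute Q / denom = 8 / 98.5203 = 0.08120154
Compute 10 * log10(0.08120154) = -10.9044
SPL = 106.6 + (-10.9044) = 95.7

95.7 dB


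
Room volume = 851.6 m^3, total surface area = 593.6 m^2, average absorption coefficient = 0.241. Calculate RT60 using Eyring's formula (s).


Given values:
  V = 851.6 m^3, S = 593.6 m^2, alpha = 0.241
Formula: RT60 = 0.161 * V / (-S * ln(1 - alpha))
Compute ln(1 - 0.241) = ln(0.759) = -0.275754
Denominator: -593.6 * -0.275754 = 163.6876
Numerator: 0.161 * 851.6 = 137.1076
RT60 = 137.1076 / 163.6876 = 0.838

0.838 s


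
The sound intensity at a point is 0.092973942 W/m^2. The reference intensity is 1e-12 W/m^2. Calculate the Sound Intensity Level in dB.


Given values:
  I = 0.092973942 W/m^2
  I_ref = 1e-12 W/m^2
Formula: SIL = 10 * log10(I / I_ref)
Compute ratio: I / I_ref = 92973942000
Compute log10: log10(92973942000) = 10.968361
Multiply: SIL = 10 * 10.968361 = 109.68

109.68 dB


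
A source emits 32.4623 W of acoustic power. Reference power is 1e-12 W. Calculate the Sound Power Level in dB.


Given values:
  W = 32.4623 W
  W_ref = 1e-12 W
Formula: SWL = 10 * log10(W / W_ref)
Compute ratio: W / W_ref = 32462300000000
Compute log10: log10(32462300000000) = 13.511379
Multiply: SWL = 10 * 13.511379 = 135.11

135.11 dB


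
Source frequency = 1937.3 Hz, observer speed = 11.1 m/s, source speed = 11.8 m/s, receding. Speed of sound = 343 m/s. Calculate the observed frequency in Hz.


Given values:
  f_s = 1937.3 Hz, v_o = 11.1 m/s, v_s = 11.8 m/s
  Direction: receding
Formula: f_o = f_s * (c - v_o) / (c + v_s)
Numerator: c - v_o = 343 - 11.1 = 331.9
Denominator: c + v_s = 343 + 11.8 = 354.8
f_o = 1937.3 * 331.9 / 354.8 = 1812.26

1812.26 Hz


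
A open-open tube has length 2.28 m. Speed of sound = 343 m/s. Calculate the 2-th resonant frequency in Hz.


Given values:
  Tube type: open-open, L = 2.28 m, c = 343 m/s, n = 2
Formula: f_n = n * c / (2 * L)
Compute 2 * L = 2 * 2.28 = 4.56
f = 2 * 343 / 4.56
f = 150.44

150.44 Hz


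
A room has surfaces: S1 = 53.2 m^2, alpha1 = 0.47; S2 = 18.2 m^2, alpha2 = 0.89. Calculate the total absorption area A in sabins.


Given surfaces:
  Surface 1: 53.2 * 0.47 = 25.004
  Surface 2: 18.2 * 0.89 = 16.198
Formula: A = sum(Si * alpha_i)
A = 25.004 + 16.198
A = 41.2

41.2 sabins


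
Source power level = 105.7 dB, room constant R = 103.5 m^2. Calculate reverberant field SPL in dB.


Given values:
  Lw = 105.7 dB, R = 103.5 m^2
Formula: SPL = Lw + 10 * log10(4 / R)
Compute 4 / R = 4 / 103.5 = 0.038647
Compute 10 * log10(0.038647) = -14.1288
SPL = 105.7 + (-14.1288) = 91.57

91.57 dB


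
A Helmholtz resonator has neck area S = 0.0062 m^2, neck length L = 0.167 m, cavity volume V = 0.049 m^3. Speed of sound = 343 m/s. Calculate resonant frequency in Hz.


Given values:
  S = 0.0062 m^2, L = 0.167 m, V = 0.049 m^3, c = 343 m/s
Formula: f = (c / (2*pi)) * sqrt(S / (V * L))
Compute V * L = 0.049 * 0.167 = 0.008183
Compute S / (V * L) = 0.0062 / 0.008183 = 0.7577
Compute sqrt(0.7577) = 0.87046
Compute c / (2*pi) = 343 / 6.283185 = 54.590148
f = 54.590148 * 0.87046 = 47.52

47.52 Hz


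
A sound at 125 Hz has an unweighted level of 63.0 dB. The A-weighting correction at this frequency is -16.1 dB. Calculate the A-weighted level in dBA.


Given values:
  SPL = 63.0 dB
  A-weighting at 125 Hz = -16.1 dB
Formula: L_A = SPL + A_weight
L_A = 63.0 + (-16.1)
L_A = 46.9

46.9 dBA


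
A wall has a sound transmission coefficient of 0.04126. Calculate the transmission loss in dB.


Given values:
  tau = 0.04126
Formula: TL = 10 * log10(1 / tau)
Compute 1 / tau = 1 / 0.04126 = 24.2365
Compute log10(24.2365) = 1.38447
TL = 10 * 1.38447 = 13.84

13.84 dB


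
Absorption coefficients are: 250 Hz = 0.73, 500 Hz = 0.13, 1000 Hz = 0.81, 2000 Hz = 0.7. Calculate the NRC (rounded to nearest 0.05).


Given values:
  a_250 = 0.73, a_500 = 0.13
  a_1000 = 0.81, a_2000 = 0.7
Formula: NRC = (a250 + a500 + a1000 + a2000) / 4
Sum = 0.73 + 0.13 + 0.81 + 0.7 = 2.37
NRC = 2.37 / 4 = 0.5925
Rounded to nearest 0.05: 0.6

0.6


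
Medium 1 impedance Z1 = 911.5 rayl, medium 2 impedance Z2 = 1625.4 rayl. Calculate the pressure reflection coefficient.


Given values:
  Z1 = 911.5 rayl, Z2 = 1625.4 rayl
Formula: R = (Z2 - Z1) / (Z2 + Z1)
Numerator: Z2 - Z1 = 1625.4 - 911.5 = 713.9
Denominator: Z2 + Z1 = 1625.4 + 911.5 = 2536.9
R = 713.9 / 2536.9 = 0.2814

0.2814


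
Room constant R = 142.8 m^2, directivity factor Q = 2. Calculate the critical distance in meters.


Given values:
  R = 142.8 m^2, Q = 2
Formula: d_c = 0.141 * sqrt(Q * R)
Compute Q * R = 2 * 142.8 = 285.6
Compute sqrt(285.6) = 16.8997
d_c = 0.141 * 16.8997 = 2.383

2.383 m


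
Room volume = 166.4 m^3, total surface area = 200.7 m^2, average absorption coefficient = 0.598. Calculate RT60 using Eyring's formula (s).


Given values:
  V = 166.4 m^3, S = 200.7 m^2, alpha = 0.598
Formula: RT60 = 0.161 * V / (-S * ln(1 - alpha))
Compute ln(1 - 0.598) = ln(0.402) = -0.911303
Denominator: -200.7 * -0.911303 = 182.8985
Numerator: 0.161 * 166.4 = 26.7904
RT60 = 26.7904 / 182.8985 = 0.146

0.146 s
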